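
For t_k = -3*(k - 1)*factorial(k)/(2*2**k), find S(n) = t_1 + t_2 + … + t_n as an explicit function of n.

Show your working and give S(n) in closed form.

The ratio is k*(k + 1)/(2*(k - 1)).
Normal form (A,B,C) = (k/2 + 1/2, 1, k - 1).
Key eq: (k/2 + 1/2)·f(k+1) = (1)·f(k) + (k - 1).
Degrees (1,0,1) ⇒ d ≤ 0.
Solve for f: f(k) = 2 (degree 0 ≤ 0).
Certificate R = B(k−1)f/C = 2/(k - 1) gives s_k = -3*factorial(k)/2**k.
Verify: -3*(k - 1)*factorial(k)/(2*2**k) matches t_k.
s_(n+1) = -3*2**(-n - 1)*factorial(n + 1) and s_(1) = -3/2, so S(n) = 2**(-n - 1)*(3*2**n - 3*n*factorial(n) - 3*factorial(n)).

S(n) = 2**(-n - 1)*(3*2**n - 3*n*factorial(n) - 3*factorial(n))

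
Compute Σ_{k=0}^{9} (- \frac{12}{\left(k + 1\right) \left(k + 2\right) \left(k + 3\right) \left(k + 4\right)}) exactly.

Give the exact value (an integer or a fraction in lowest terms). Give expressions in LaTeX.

Σ = -95/143

Compute t_(k+1)/t_k: get (k + 1)/(k + 5).
Normal form (A,B,C) = (k + 1, k + 5, 1).
Set up (k + 1)·f(k+1) − (k + 4)·f(k) − (1) = 0.
Degrees (1,1,0) ⇒ d ≤ 3.
Solving with deg f ≤ 3: f(k) = k*(k**2 + 6*k + 11)/18.
R(k) = B(k−1)·f(k)/C(k) = k*(k + 4)*(k**2 + 6*k + 11)/18; s_k = R·t_k = 2*k*(-k**2 - 6*k - 11)/(3*(k + 1)*(k + 2)*(k + 3)).
Verify: -12/(k**4 + 10*k**3 + 35*k**2 + 50*k + 24) matches t_k.
Σ_(k=0)^(9) t_k = s_(10) − s_(0) = -95/143 − (0) = -95/143.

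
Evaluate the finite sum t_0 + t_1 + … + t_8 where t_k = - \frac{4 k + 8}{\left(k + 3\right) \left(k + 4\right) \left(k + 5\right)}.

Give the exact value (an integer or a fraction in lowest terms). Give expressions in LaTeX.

Σ = -7/13

Ratio r(k) = (k + 3)**2/((k + 2)*(k + 6)).
So A=k + 3 and B=k + 6, with C=k + 2.
f must satisfy (k + 3)·f(k+1) − (k + 5)·f(k) = k + 2.
From deg A=1, deg B=1, deg C=1: d=2.
A polynomial solution: f(k) = k*(5*k + 11)/24.
Certificate R = B(k−1)f/C = k*(k + 5)*(5*k + 11)/(24*(k + 2)) gives s_k = -k*(5*k + 11)/(6*(k + 3)*(k + 4)).
Verify: 4*(-k - 2)/(k**3 + 12*k**2 + 47*k + 60) matches t_k.
Sum = s_(9) − s_(0); s_(9) = -7/13, s_(0) = 0 ⇒ -7/13.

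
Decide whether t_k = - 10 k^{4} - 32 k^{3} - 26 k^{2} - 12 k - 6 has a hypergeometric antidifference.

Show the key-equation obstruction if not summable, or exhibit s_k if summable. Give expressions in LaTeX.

t_(k+1)/t_k = (5*k**4 + 36*k**3 + 91*k**2 + 100*k + 43)/(5*k**4 + 16*k**3 + 13*k**2 + 6*k + 3).
So A=1 and B=1, with C=k**4 + 16*k**3/5 + 13*k**2/5 + 6*k/5 + 3/5.
Solve (1)·f(k+1) − (1)·f(k) = k**4 + 16*k**3/5 + 13*k**2/5 + 6*k/5 + 3/5.
Bound: deg f ≤ 5.
Solving with deg f ≤ 5: f(k) = k*(2*k**4 + 3*k**3 - 4*k**2 + k + 4)/10.
Get s_k = R·t_k = k*(-2*k**4 - 3*k**3 + 4*k**2 - k - 4) with R(k) = B(k−1)f(k)/C(k) = k*(2*k**4 + 3*k**3 - 4*k**2 + k + 4)/(2*(5*k**4 + 16*k**3 + 13*k**2 + 6*k + 3)).
Check: Δs_k = -10*k**4 - 32*k**3 - 26*k**2 - 12*k - 6. ✓

Yes. s_k = k \left(- 2 k^{4} - 3 k^{3} + 4 k^{2} - k - 4\right).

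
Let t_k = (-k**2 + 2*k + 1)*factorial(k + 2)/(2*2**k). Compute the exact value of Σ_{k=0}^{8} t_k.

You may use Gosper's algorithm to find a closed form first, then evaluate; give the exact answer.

Compute t_(k+1)/t_k: get (k + 3)*(2*k - (k + 1)**2 + 3)/(2*(-k**2 + 2*k + 1)).
Factor: A=k/2 + 3/2; B=1; C=k**2 - 2*k - 1.
Set up (k/2 + 3/2)·f(k+1) − (1)·f(k) − (k**2 - 2*k - 1) = 0.
Bound: deg f ≤ 1.
Coefficient equations give f(k) = 2*(k - 4).
Certificate R = B(k−1)f/C = 2*(k - 4)/(k**2 - 2*k - 1) gives s_k = -(k - 4)*factorial(k + 2)/2**k.
Check: Δs_k = (-k**2 + 2*k + 1)*factorial(k + 2)/(2*2**k). ✓
Σ_(k=0)^(8) t_k = s_(9) − s_(0) = -779625/2 − (8) = -779641/2.

Σ = -779641/2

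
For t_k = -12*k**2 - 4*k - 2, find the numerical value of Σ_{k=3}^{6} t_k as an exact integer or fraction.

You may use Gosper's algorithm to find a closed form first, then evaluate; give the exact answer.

Σ = -1112

r(k) = (6*k**2 + 14*k + 9)/(6*k**2 + 2*k + 1) after simplifying.
So A=1 and B=1, with C=k**2 + k/3 + 1/6.
Need (1)·f(k+1) − (1)·f(k) = k**2 + k/3 + 1/6.
d = 3 from the (0,0,2) case.
Match coefficients ⇒ f(k) = k*(2*k**2 - 2*k + 1)/6.
Get s_k = R·t_k = 2*k*(-2*k**2 + 2*k - 1) with R(k) = B(k−1)f(k)/C(k) = k*(2*k**2 - 2*k + 1)/(6*k**2 + 2*k + 1).
Δs = -12*k**2 - 4*k - 2, as required.
Σ_(k=3)^(6) t_k = s_(7) − s_(3) = -1190 − (-78) = -1112.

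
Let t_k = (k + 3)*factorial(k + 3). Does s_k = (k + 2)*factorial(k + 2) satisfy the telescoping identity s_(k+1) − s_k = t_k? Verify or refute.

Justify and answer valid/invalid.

Invalid: residual -(k + 2)*factorial(k + 2) ≠ 0.

s_(k+1) = (k + 3)*factorial(k + 3)
s_(k+1) − s_k = (k**2 + 5*k + 7)*factorial(k + 2)
(s_(k+1) − s_k) − t_k = -(k + 2)*factorial(k + 2)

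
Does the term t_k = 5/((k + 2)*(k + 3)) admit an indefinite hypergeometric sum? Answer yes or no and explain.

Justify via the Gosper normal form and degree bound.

Yes. s_k = 5*k/(2*(k + 2)).

t_(k+1)/t_k = (k + 2)/(k + 4).
A = k + 2, B = k + 4, C = 1.
f must satisfy (k + 2)·f(k+1) − (k + 3)·f(k) = 1.
From deg A=1, deg B=1, deg C=0: d=1.
Solve for f: f(k) = k/2 (degree 1 ≤ 1).
Then R = B(k−1)f/C = k*(k + 3)/2, so s_k = R(k)·t_k = 5*k/(2*(k + 2)).
Check: Δs_k = 5/(k**2 + 5*k + 6). ✓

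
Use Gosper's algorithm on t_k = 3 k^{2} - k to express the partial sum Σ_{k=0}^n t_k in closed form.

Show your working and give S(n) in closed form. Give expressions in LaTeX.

The ratio is (-k + 3*(k + 1)**2 - 1)/(k*(3*k - 1)).
So A=1 and B=1, with C=k**2 - k/3.
Need (1)·f(k+1) − (1)·f(k) = k**2 - k/3.
d = 3 from the (0,0,2) case.
Solve for f: f(k) = k*(k - 1)**2/3 (degree 3 ≤ 3).
So s_k = (B(k−1)f/C)·t_k = ((k - 1)**2/(3*k - 1))·t_k = k*(k**2 - 2*k + 1).
s_(k+1) − s_k = k*(3*k - 1) = t_k.
Evaluate: s_(n+1) = n**2*(n + 1); subtract s_(0) = 0 ⇒ S(n) = n**2*(n + 1).

S(n) = n^{2} \left(n + 1\right)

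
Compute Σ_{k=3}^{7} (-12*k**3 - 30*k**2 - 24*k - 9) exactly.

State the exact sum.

t_(k+1)/t_k = (4*k**3 + 22*k**2 + 40*k + 25)/(4*k**3 + 10*k**2 + 8*k + 3).
Take A(k)=1, B(k)=1, C(k)=k**3 + 5*k**2/2 + 2*k + 3/4.
Need (1)·f(k+1) − (1)·f(k) = k**3 + 5*k**2/2 + 2*k + 3/4.
From deg A=0, deg B=0, deg C=3: d=4.
Coefficient equations give f(k) = k*(3*k**3 + 4*k**2 + 2)/12.
Get s_k = R·t_k = k*(-3*k**3 - 4*k**2 - 2) with R(k) = B(k−1)f(k)/C(k) = k*(3*k**3 + 4*k**2 + 2)/(3*(2*k + 3)*(2*k**2 + 2*k + 1)).
s_(k+1) − s_k = -12*k**3 - 30*k**2 - 24*k - 9 = t_k.
Evaluate s at k=8 and k=3: -14352 and -357; difference -13995.

Σ = -13995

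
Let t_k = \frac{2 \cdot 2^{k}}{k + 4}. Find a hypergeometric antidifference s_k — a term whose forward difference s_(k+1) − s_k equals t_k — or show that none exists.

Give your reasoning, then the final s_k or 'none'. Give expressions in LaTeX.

none — t_k is not Gosper-summable

Ratio r(k) = 2*(k + 4)/(k + 5).
Take A(k)=2*k + 8, B(k)=k + 5, C(k)=1.
f must satisfy (2*k + 8)·f(k+1) − (k + 4)·f(k) = 1.
d = -1 from the (1,1,0) case.
d = -1 < 0 ⇒ no nonzero polynomial f; not summable.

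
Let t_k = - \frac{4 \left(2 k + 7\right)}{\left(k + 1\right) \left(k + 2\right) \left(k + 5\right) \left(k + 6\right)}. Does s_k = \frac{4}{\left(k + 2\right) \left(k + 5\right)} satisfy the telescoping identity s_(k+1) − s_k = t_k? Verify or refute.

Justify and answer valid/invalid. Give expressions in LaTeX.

s_(k+1) = 4/((k + 3)*(k + 6))
s_(k+1) − s_k = 8*(-k - 4)/(k**4 + 16*k**3 + 91*k**2 + 216*k + 180)
(s_(k+1) − s_k) − t_k = 4*(3*k + 13)/(k**5 + 17*k**4 + 107*k**3 + 307*k**2 + 396*k + 180)

Invalid: residual \frac{4 \left(3 k + 13\right)}{k^{5} + 17 k^{4} + 107 k^{3} + 307 k^{2} + 396 k + 180} ≠ 0.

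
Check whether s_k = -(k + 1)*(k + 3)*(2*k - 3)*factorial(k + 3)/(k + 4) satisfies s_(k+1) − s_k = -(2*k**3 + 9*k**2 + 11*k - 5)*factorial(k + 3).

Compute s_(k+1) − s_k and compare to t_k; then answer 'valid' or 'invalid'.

s_(k+1) = -(k + 2)*(k + 4)*(2*k - 1)*factorial(k + 4)/(k + 5)
s_(k+1) − s_k = -(2*k**5 + 25*k**4 + 115*k**3 + 229*k**2 + 135*k - 83)*factorial(k + 3)/((k + 4)*(k + 5))
(s_(k+1) − s_k) − t_k = (2*k**4 + 17*k**3 + 45*k**2 + 40*k - 17)*factorial(k + 3)/((k + 4)*(k + 5))

Invalid: residual (2*k**4 + 17*k**3 + 45*k**2 + 40*k - 17)*factorial(k + 3)/((k + 4)*(k + 5)) ≠ 0.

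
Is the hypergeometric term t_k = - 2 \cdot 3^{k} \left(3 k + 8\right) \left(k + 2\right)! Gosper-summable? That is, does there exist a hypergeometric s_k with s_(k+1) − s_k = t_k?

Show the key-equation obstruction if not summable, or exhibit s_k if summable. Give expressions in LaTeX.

Yes. s_k = - 2 \cdot 3^{k} \left(k + 2\right)!.

Ratio r(k) = 3*(k + 3)*(3*k + 11)/(3*k + 8).
So A=3*k + 9 and B=1, with C=k + 8/3.
Need (3*k + 9)·f(k+1) − (1)·f(k) = k + 8/3.
Degrees (1,0,1) ⇒ d ≤ 0.
A polynomial solution: f(k) = 1/3.
So s_k = (B(k−1)f/C)·t_k = (1/(3*k + 8))·t_k = -2*3**k*factorial(k + 2).
Check: Δs_k = -2*3**k*(3*k + 8)*factorial(k + 2). ✓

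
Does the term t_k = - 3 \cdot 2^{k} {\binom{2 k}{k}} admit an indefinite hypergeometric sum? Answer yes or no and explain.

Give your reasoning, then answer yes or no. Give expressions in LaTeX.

No; the degree bound rules out any f.

Compute t_(k+1)/t_k: get 4*(2*k + 1)/(k + 1).
A = 8*k + 4, B = k + 1, C = 1.
f must satisfy (8*k + 4)·f(k+1) − (k)·f(k) = 1.
d = -1 from the (1,1,0) case.
Bound -1 < 0, so the key equation has no polynomial solution.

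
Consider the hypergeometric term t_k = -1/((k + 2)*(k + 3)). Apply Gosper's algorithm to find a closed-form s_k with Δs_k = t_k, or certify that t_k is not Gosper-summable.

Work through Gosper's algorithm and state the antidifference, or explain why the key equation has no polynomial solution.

r(k) = (k + 2)/(k + 4) after simplifying.
So A=k + 2 and B=k + 4, with C=1.
Key eq: (k + 2)·f(k+1) = (k + 3)·f(k) + (1).
d = 1 from the (1,1,0) case.
Solving with deg f ≤ 1: f(k) = k/2.
R(k) = B(k−1)·f(k)/C(k) = k*(k + 3)/2; s_k = R·t_k = -k/(2*k + 4).
s_(k+1) − s_k = -1/(k**2 + 5*k + 6) = t_k.

s_k = -k/(2*k + 4)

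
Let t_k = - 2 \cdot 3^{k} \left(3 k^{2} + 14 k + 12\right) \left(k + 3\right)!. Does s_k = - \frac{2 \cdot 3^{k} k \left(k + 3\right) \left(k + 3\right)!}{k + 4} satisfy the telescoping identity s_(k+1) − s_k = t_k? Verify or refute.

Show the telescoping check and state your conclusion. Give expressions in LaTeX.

Invalid: residual \frac{2 \cdot 3^{k} \left(k + 3\right) \left(3 k^{2} + 17 k + 16\right) \left(k + 3\right)!}{\left(k + 4\right) \left(k + 5\right)} ≠ 0.

s_(k+1) = -6*3**k*(k + 1)*(k + 4)*factorial(k + 4)/(k + 5)
s_(k+1) − s_k = -2*3**k*(3*k**4 + 38*k**3 + 172*k**2 + 321*k + 192)*factorial(k + 3)/((k + 4)*(k + 5))
(s_(k+1) − s_k) − t_k = 2*3**k*(k + 3)*(3*k**2 + 17*k + 16)*factorial(k + 3)/((k + 4)*(k + 5))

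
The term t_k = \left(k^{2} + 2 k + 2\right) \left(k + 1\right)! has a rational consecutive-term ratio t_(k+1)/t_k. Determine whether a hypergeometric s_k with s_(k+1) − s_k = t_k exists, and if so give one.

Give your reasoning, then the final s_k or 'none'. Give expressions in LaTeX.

s_k = k \left(k + 1\right)!

Compute t_(k+1)/t_k: get (k + 2)*(2*k + (k + 1)**2 + 4)/(k**2 + 2*k + 2).
Factor: A=k + 2; B=1; C=k**2 + 2*k + 2.
Key eq: (k + 2)·f(k+1) = (1)·f(k) + (k**2 + 2*k + 2).
deg f ≤ 1 (via 1,0,2).
A polynomial solution: f(k) = k.
So s_k = (B(k−1)f/C)·t_k = (k/(k**2 + 2*k + 2))·t_k = k*factorial(k + 1).
Check: Δs_k = (k**2 + 2*k + 2)*factorial(k + 1). ✓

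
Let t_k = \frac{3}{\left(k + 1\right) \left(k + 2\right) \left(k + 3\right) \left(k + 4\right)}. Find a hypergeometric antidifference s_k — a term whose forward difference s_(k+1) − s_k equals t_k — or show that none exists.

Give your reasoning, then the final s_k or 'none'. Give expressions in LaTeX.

s_k = \frac{k \left(k^{2} + 6 k + 11\right)}{6 \left(k + 1\right) \left(k + 2\right) \left(k + 3\right)}

The ratio is (k + 1)/(k + 5).
Take A(k)=k + 1, B(k)=k + 5, C(k)=1.
f must satisfy (k + 1)·f(k+1) − (k + 4)·f(k) = 1.
From deg A=1, deg B=1, deg C=0: d=3.
Solving with deg f ≤ 3: f(k) = k*(k**2 + 6*k + 11)/18.
So s_k = (B(k−1)f/C)·t_k = (k*(k + 4)*(k**2 + 6*k + 11)/18)·t_k = k*(k**2 + 6*k + 11)/(6*(k + 1)*(k + 2)*(k + 3)).
Check: Δs_k = 3/(k**4 + 10*k**3 + 35*k**2 + 50*k + 24). ✓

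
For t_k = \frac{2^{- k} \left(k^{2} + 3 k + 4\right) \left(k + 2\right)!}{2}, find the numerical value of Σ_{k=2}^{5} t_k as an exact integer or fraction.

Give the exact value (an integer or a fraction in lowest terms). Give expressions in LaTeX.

Σ = 4392

t_(k+1)/t_k = (k + 3)*(3*k + (k + 1)**2 + 7)/(2*(k**2 + 3*k + 4)).
Factor: A=k/2 + 3/2; B=1; C=k**2 + 3*k + 4.
f must satisfy (k/2 + 3/2)·f(k+1) − (1)·f(k) = k**2 + 3*k + 4.
d = 1 from the (1,0,2) case.
A polynomial solution: f(k) = 2*(k + 1).
R(k) = B(k−1)·f(k)/C(k) = 2*(k + 1)/(k**2 + 3*k + 4); s_k = R·t_k = (k + 1)*factorial(k + 2)/2**k.
Verify: (k**2 + 3*k + 4)*factorial(k + 2)/(2*2**k) matches t_k.
Sum = s_(6) − s_(2); s_(6) = 4410, s_(2) = 18 ⇒ 4392.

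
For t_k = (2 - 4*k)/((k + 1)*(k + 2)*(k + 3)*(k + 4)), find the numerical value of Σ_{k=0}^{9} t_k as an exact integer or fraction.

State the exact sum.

Σ = 5/429

r(k) = (k + 1)*(2*k + 1)/((k + 5)*(2*k - 1)) after simplifying.
A = k + 1, B = k + 5, C = k - 1/2.
f must satisfy (k + 1)·f(k+1) − (k + 4)·f(k) = k - 1/2.
Degrees (1,1,1) ⇒ d ≤ 3.
Solve for f: f(k) = -k/2 (degree 1 ≤ 3).
Then R = B(k−1)f/C = -k*(k + 4)/(2*k - 1), so s_k = R(k)·t_k = 2*k/((k + 1)*(k + 2)*(k + 3)).
Check: Δs_k = 2*(1 - 2*k)/(k**4 + 10*k**3 + 35*k**2 + 50*k + 24). ✓
Sum = s_(10) − s_(0); s_(10) = 5/429, s_(0) = 0 ⇒ 5/429.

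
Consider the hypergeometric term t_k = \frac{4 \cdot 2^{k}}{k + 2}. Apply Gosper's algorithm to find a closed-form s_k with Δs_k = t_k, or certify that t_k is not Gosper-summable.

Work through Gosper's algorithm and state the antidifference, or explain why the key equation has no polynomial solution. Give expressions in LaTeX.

none — t_k is not Gosper-summable

Compute t_(k+1)/t_k: get 2*(k + 2)/(k + 3).
Normal form (A,B,C) = (2*k + 4, k + 3, 1).
Key eq: (2*k + 4)·f(k+1) = (k + 2)·f(k) + (1).
From deg A=1, deg B=1, deg C=0: d=-1.
Negative degree bound (-1): no f exists, t_k not Gosper-summable.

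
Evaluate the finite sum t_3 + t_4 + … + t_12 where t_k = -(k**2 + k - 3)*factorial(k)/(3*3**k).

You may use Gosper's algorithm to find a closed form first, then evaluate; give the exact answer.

r(k) = (k + 1)*(k + (k + 1)**2 - 2)/(3*(k**2 + k - 3)) after simplifying.
Gosper form: A/B · C(k+1)/C(k) with A=k/3 + 1/3, B=1, C=k**2 + k - 3.
f must satisfy (k/3 + 1/3)·f(k+1) − (1)·f(k) = k**2 + k - 3.
From deg A=1, deg B=0, deg C=2: d=1.
Solving with deg f ≤ 1: f(k) = 3*(k + 2).
R(k) = B(k−1)·f(k)/C(k) = 3*(k + 2)/(k**2 + k - 3); s_k = R·t_k = -(k + 2)*factorial(k)/3**k.
s_(k+1) − s_k = -(k**2 + k - 3)*factorial(k)/(3*3**k) = t_k.
Σ_(k=3)^(12) t_k = s_(13) − s_(3) = -128128000/2187 − (-10/9) = -128125570/2187.

Σ = -128125570/2187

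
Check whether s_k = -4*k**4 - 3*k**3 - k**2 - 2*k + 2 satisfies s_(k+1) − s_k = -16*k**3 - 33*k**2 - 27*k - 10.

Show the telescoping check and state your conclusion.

Valid — Δs_k = t_k.

s_(k+1) = -4*k**4 - 19*k**3 - 34*k**2 - 29*k - 8
s_(k+1) − s_k = -16*k**3 - 33*k**2 - 27*k - 10
(s_(k+1) − s_k) − t_k = 0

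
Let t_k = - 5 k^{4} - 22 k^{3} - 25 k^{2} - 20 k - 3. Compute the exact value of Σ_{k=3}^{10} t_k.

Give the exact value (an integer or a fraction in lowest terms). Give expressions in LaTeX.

Σ = -203496

Ratio r(k) = (5*k**4 + 42*k**3 + 121*k**2 + 156*k + 75)/(5*k**4 + 22*k**3 + 25*k**2 + 20*k + 3).
Gosper form: A/B · C(k+1)/C(k) with A=1, B=1, C=k**4 + 22*k**3/5 + 5*k**2 + 4*k + 3/5.
f must satisfy (1)·f(k+1) − (1)·f(k) = k**4 + 22*k**3/5 + 5*k**2 + 4*k + 3/5.
Bound: deg f ≤ 5.
Match coefficients ⇒ f(k) = k*(k**4 + 3*k**3 - k**2 + 3*k - 3)/5.
Then R = B(k−1)f/C = k*(k**4 + 3*k**3 - k**2 + 3*k - 3)/((k**2 + k + 1)*(5*k**2 + 17*k + 3)), so s_k = R(k)·t_k = k*(-k**4 - 3*k**3 + k**2 - 3*k + 3).
Δs = -5*k**4 - 22*k**3 - 25*k**2 - 20*k - 3, as required.
Evaluate s at k=11 and k=3: -203973 and -477; difference -203496.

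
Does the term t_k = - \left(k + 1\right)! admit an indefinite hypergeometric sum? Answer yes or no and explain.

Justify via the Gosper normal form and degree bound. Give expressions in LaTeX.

No — key equation has no polynomial f.

The ratio is k + 2.
Take A(k)=k + 2, B(k)=1, C(k)=1.
Solve (k + 2)·f(k+1) − (1)·f(k) = 1.
Degrees (1,0,0) ⇒ d ≤ -1.
deg f ≤ -1 is impossible — no certificate.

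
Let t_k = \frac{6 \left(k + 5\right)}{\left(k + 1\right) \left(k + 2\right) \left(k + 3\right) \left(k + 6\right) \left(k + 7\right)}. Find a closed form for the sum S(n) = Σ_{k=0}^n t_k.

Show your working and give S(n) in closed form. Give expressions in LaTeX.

S(n) = \frac{n^{3} + 12 n^{2} + 41 n + 30}{6 \left(n^{3} + 12 n^{2} + 41 n + 42\right)}

Ratio r(k) = (k + 1)*(k + 6)**2/((k + 4)*(k + 5)*(k + 8)).
Factor: A=k + 1; B=k + 8; C=k**3 + 14*k**2 + 65*k + 100.
Key eq: (k + 1)·f(k+1) = (k + 7)·f(k) + (k**3 + 14*k**2 + 65*k + 100).
deg f ≤ 6 (via 1,1,3).
Coefficient equations give f(k) = k*(k + 3)*(k + 4)**2*(k + 5)**2/36.
Get s_k = R·t_k = k*(k**2 + 9*k + 20)/(6*(k**3 + 9*k**2 + 20*k + 12)) with R(k) = B(k−1)f(k)/C(k) = k*(k + 3)*(k + 4)*(k + 7)/36.
Δs = 6*(k + 5)/(k**5 + 19*k**4 + 131*k**3 + 401*k**2 + 540*k + 252), as required.
Σ_(k=0)^n t_k = s_(n+1) − s_(0) = ((n**3 + 12*n**2 + 41*n + 30)/(6*(n**3 + 12*n**2 + 41*n + 42))) − (0), i.e. (n**3 + 12*n**2 + 41*n + 30)/(6*(n**3 + 12*n**2 + 41*n + 42)).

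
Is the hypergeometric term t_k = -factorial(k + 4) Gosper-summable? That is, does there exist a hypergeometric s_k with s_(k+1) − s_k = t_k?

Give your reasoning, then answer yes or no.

No. Not Gosper-summable.

Ratio r(k) = k + 5.
So A=k + 5 and B=1, with C=1.
Key eq: (k + 5)·f(k+1) = (1)·f(k) + (1).
Bound: deg f ≤ -1.
d = -1 < 0 ⇒ no nonzero polynomial f; not summable.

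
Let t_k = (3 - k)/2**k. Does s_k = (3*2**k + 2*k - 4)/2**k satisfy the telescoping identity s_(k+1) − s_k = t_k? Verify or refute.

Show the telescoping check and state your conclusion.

valid (s_(k+1) − s_k reduces to t_k)

s_(k+1) = (3*2**k + k - 1)/2**k
s_(k+1) − s_k = (3 - k)/2**k
(s_(k+1) − s_k) − t_k = 0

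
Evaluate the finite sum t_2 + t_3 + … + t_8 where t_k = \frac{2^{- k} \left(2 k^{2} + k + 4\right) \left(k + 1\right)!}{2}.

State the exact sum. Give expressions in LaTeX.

Σ = 120483

Ratio r(k) = (k + 2)*(k + 2*(k + 1)**2 + 5)/(2*(2*k**2 + k + 4)).
Gosper form: A/B · C(k+1)/C(k) with A=k/2 + 1, B=1, C=k**2 + k/2 + 2.
Solve (k/2 + 1)·f(k+1) − (1)·f(k) = k**2 + k/2 + 2.
d = 1 from the (1,0,2) case.
Coefficient equations give f(k) = 2*k - 1.
Get s_k = R·t_k = (2*k - 1)*factorial(k + 1)/2**k with R(k) = B(k−1)f(k)/C(k) = 2*(2*k - 1)/(2*k**2 + k + 4).
Verify: (2*k**2 + k + 4)*factorial(k + 1)/(2*2**k) matches t_k.
Telescoping: Σ = s_(9) − s_(2) = 240975/2 − (9/2) = 120483.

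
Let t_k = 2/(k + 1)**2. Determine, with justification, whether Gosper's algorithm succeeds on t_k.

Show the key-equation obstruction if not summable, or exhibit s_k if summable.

r(k) = (k + 1)**2/(k + 2)**2 after simplifying.
So A=k**2 + 2*k + 1 and B=k**2 + 4*k + 4, with C=1.
Key eq: (k**2 + 2*k + 1)·f(k+1) = (k**2 + 2*k + 1)·f(k) + (1).
Degrees (2,2,0) ⇒ d ≤ 0.
Write f(k) = c0. Then LHS − RHS = -1, requiring -1 = 0: contradictory. No certificate.

No. Not Gosper-summable.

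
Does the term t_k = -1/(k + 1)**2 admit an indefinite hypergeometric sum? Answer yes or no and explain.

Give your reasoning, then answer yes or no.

No. Not Gosper-summable.

Ratio r(k) = (k + 1)**2/(k + 2)**2.
Gosper form: A/B · C(k+1)/C(k) with A=k**2 + 2*k + 1, B=k**2 + 4*k + 4, C=1.
Set up (k**2 + 2*k + 1)·f(k+1) − (k**2 + 2*k + 1)·f(k) − (1) = 0.
Bound: deg f ≤ 0.
Generic f = c0 gives residual -1; -1 = 0 cannot hold, so t_k is not Gosper-summable.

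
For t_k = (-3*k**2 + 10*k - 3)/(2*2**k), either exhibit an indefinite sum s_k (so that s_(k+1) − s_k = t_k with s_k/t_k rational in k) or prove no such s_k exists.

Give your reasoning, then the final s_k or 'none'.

s_k = (3*k**2 - 4*k + 2)/2**k

r(k) = (3*k**2 - 4*k - 4)/(2*(3*k**2 - 10*k + 3)) after simplifying.
Factor: A=1/2; B=1; C=k**2 - 10*k/3 + 1.
Solve (1/2)·f(k+1) − (1)·f(k) = k**2 - 10*k/3 + 1.
Degrees (0,0,2) ⇒ d ≤ 2.
Coefficient equations give f(k) = -2*(3*k**2 - 4*k + 2)/3.
R(k) = B(k−1)·f(k)/C(k) = -2*(3*k**2 - 4*k + 2)/((k - 3)*(3*k - 1)); s_k = R·t_k = (3*k**2 - 4*k + 2)/2**k.
Verify: (-3*k**2 + 10*k - 3)/(2*2**k) matches t_k.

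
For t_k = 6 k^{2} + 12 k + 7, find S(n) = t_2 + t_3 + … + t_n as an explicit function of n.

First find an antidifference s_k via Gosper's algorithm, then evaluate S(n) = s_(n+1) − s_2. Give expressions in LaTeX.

S(n) = 2 n^{3} + 9 n^{2} + 14 n - 25

Step 1: r(k) = (6*k**2 + 24*k + 25)/(6*k**2 + 12*k + 7).
Take A(k)=1, B(k)=1, C(k)=k**2 + 2*k + 7/6.
f must satisfy (1)·f(k+1) − (1)·f(k) = k**2 + 2*k + 7/6.
deg f ≤ 3 (via 0,0,2).
Coefficient equations give f(k) = k*(2*k**2 + 3*k + 2)/6.
So s_k = (B(k−1)f/C)·t_k = (k*(2*k**2 + 3*k + 2)/(6*k**2 + 12*k + 7))·t_k = k*(2*k**2 + 3*k + 2).
Check: Δs_k = 6*k**2 + 12*k + 7. ✓
Evaluate: s_(n+1) = 2*n**3 + 9*n**2 + 14*n + 7; subtract s_(2) = 32 ⇒ S(n) = 2*n**3 + 9*n**2 + 14*n - 25.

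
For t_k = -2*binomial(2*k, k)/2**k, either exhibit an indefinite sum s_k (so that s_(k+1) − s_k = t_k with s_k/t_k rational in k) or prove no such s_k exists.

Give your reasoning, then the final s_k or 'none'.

no hypergeometric antidifference exists

t_(k+1)/t_k = (2*k + 1)/(k + 1).
Gosper form: A/B · C(k+1)/C(k) with A=2*k + 1, B=k + 1, C=1.
Solve (2*k + 1)·f(k+1) − (k)·f(k) = 1.
deg f ≤ -1 (via 1,1,0).
Bound -1 < 0, so the key equation has no polynomial solution.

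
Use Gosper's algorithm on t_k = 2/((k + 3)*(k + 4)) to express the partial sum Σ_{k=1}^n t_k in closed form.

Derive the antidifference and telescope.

Ratio r(k) = (k + 3)/(k + 5).
Gosper form: A/B · C(k+1)/C(k) with A=k + 3, B=k + 5, C=1.
Need (k + 3)·f(k+1) − (k + 4)·f(k) = 1.
Bound: deg f ≤ 1.
A polynomial solution: f(k) = k/3.
So s_k = (B(k−1)f/C)·t_k = (k*(k + 4)/3)·t_k = 2*k/(3*(k + 3)).
Check: Δs_k = 2/(k**2 + 7*k + 12). ✓
s_(n+1) = 2*(n + 1)/(3*(n + 4)) and s_(1) = 1/6, so S(n) = n/(2*(n + 4)).

S(n) = n/(2*(n + 4))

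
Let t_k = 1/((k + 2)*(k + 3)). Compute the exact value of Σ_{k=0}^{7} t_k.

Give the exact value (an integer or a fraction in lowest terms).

Σ = 2/5

Step 1: r(k) = (k + 2)/(k + 4).
Normal form (A,B,C) = (k + 2, k + 4, 1).
Set up (k + 2)·f(k+1) − (k + 3)·f(k) − (1) = 0.
Degrees (1,1,0) ⇒ d ≤ 1.
A polynomial solution: f(k) = k/2.
So s_k = (B(k−1)f/C)·t_k = (k*(k + 3)/2)·t_k = k/(2*(k + 2)).
Verify: 1/(k**2 + 5*k + 6) matches t_k.
Sum = s_(8) − s_(0); s_(8) = 2/5, s_(0) = 0 ⇒ 2/5.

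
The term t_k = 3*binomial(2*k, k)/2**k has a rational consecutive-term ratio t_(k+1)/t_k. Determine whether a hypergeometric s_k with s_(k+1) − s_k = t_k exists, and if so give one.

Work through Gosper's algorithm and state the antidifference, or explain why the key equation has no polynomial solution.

Compute t_(k+1)/t_k: get (2*k + 1)/(k + 1).
A = 2*k + 1, B = k + 1, C = 1.
Solve (2*k + 1)·f(k+1) − (k)·f(k) = 1.
Bound: deg f ≤ -1.
d = -1 < 0 ⇒ no nonzero polynomial f; not summable.

none — t_k is not Gosper-summable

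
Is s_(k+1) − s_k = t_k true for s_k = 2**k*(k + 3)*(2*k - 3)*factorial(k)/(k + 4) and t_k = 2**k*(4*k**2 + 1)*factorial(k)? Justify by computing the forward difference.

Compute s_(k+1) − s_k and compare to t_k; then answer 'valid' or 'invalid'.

s_(k+1) = 2**(k + 1)*(k + 4)*(2*k - 1)*factorial(k + 1)/(k + 5)
s_(k+1) − s_k = 2**k*(4*k**4 + 32*k**3 + 65*k**2 + 10*k + 13)*factorial(k)/((k + 4)*(k + 5))
(s_(k+1) − s_k) − t_k = -2**k*(4*k**3 + 16*k**2 - k + 7)*factorial(k)/((k + 4)*(k + 5))

Invalid: residual -2**k*(4*k**3 + 16*k**2 - k + 7)*factorial(k)/((k + 4)*(k + 5)) ≠ 0.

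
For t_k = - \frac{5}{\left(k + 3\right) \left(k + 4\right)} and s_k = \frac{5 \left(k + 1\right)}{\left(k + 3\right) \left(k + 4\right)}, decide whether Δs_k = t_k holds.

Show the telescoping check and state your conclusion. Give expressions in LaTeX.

Invalid: residual \frac{30}{k^{3} + 12 k^{2} + 47 k + 60} ≠ 0.

s_(k+1) = 5*(k + 2)/((k + 4)*(k + 5))
s_(k+1) − s_k = 5*(1 - k)/(k**3 + 12*k**2 + 47*k + 60)
(s_(k+1) − s_k) − t_k = 30/(k**3 + 12*k**2 + 47*k + 60)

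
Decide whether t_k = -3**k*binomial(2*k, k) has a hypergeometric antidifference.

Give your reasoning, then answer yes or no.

Compute t_(k+1)/t_k: get 6*(2*k + 1)/(k + 1).
A = 12*k + 6, B = k + 1, C = 1.
Solve (12*k + 6)·f(k+1) − (k)·f(k) = 1.
deg f ≤ -1 (via 1,1,0).
Negative degree bound (-1): no f exists, t_k not Gosper-summable.

No — t_k has no hypergeometric antidifference.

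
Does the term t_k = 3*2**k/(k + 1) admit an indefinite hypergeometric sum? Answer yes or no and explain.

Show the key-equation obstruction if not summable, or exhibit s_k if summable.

r(k) = 2*(k + 1)/(k + 2) after simplifying.
A = 2*k + 2, B = k + 2, C = 1.
Solve (2*k + 2)·f(k+1) − (k + 1)·f(k) = 1.
From deg A=1, deg B=1, deg C=0: d=-1.
Negative degree bound (-1): no f exists, t_k not Gosper-summable.

No; the degree bound rules out any f.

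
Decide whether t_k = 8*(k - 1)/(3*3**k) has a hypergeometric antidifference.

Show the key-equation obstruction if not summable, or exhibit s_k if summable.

Compute t_(k+1)/t_k: get k/(3*(k - 1)).
Normal form (A,B,C) = (1/3, 1, k - 1).
Set up (1/3)·f(k+1) − (1)·f(k) − (k - 1) = 0.
Bound: deg f ≤ 1.
Match coefficients ⇒ f(k) = -3*(2*k - 1)/4.
Then R = B(k−1)f/C = -3*(2*k - 1)/(4*(k - 1)), so s_k = R(k)·t_k = 2*(1 - 2*k)/3**k.
Verify: 8*(k - 1)/(3*3**k) matches t_k.

Yes. s_k = 2*(1 - 2*k)/3**k.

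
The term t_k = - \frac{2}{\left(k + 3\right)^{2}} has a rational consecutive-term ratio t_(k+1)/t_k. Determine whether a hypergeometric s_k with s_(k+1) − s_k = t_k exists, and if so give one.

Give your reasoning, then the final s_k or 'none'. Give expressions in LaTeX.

Step 1: r(k) = (k + 3)**2/(k + 4)**2.
Gosper form: A/B · C(k+1)/C(k) with A=k**2 + 6*k + 9, B=k**2 + 8*k + 16, C=1.
Key eq: (k**2 + 6*k + 9)·f(k+1) = (k**2 + 6*k + 9)·f(k) + (1).
Degrees (2,2,0) ⇒ d ≤ 0.
Write f(k) = c0. Then LHS − RHS = -1, requiring -1 = 0: contradictory. No certificate.

not Gosper-summable; s_k does not exist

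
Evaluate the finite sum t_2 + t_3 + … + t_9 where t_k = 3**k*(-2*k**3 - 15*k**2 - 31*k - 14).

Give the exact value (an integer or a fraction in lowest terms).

t_(k+1)/t_k = 3*(2*k**3 + 21*k**2 + 67*k + 62)/(2*k**3 + 15*k**2 + 31*k + 14).
Factor: A=3; B=1; C=k**3 + 15*k**2/2 + 31*k/2 + 7.
Set up (3)·f(k+1) − (1)·f(k) − (k**3 + 15*k**2/2 + 31*k/2 + 7) = 0.
Bound: deg f ≤ 3.
Solving with deg f ≤ 3: f(k) = (k**3 + 3*k**2 + 2*k - 2)/2.
So s_k = (B(k−1)f/C)·t_k = ((k**3 + 3*k**2 + 2*k - 2)/(2*k**3 + 15*k**2 + 31*k + 14))·t_k = 3**k*(-k**3 - 3*k**2 - 2*k + 2).
Check: Δs_k = 3**k*(-2*k**3 - 15*k**2 - 31*k - 14). ✓
Telescoping: Σ = s_(10) − s_(2) = -77826582 − (-198) = -77826384.

Σ = -77826384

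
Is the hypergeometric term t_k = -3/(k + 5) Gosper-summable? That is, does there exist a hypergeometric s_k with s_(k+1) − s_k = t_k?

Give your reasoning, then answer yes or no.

The ratio is (k + 5)/(k + 6).
Factor: A=k + 5; B=k + 6; C=1.
Need (k + 5)·f(k+1) − (k + 5)·f(k) = 1.
From deg A=1, deg B=1, deg C=0: d=0.
f = c0 ⇒ A·f(k+1) − B(k−1)·f(k) − C = -1. The system {-1 = 0} is inconsistent; no antidifference.

No — the linear system for f has no solution.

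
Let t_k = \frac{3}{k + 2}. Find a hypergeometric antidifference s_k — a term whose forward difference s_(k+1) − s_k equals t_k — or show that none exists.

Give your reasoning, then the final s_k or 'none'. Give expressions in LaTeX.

r(k) = (k + 2)/(k + 3) after simplifying.
Take A(k)=k + 2, B(k)=k + 3, C(k)=1.
Solve (k + 2)·f(k+1) − (k + 2)·f(k) = 1.
Degrees (1,1,0) ⇒ d ≤ 0.
Put f(k) = c0: A·f(k+1) − B(k−1)·f(k) − C = -1; need -1 = 0 — inconsistent ⇒ no f, not summable.

not Gosper-summable; s_k does not exist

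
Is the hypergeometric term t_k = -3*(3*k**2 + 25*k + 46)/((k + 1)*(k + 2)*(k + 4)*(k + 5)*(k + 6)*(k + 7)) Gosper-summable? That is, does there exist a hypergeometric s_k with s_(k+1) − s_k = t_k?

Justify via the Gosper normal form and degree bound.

r(k) = (k + 1)*(k + 4)*(25*k + 3*(k + 1)**2 + 71)/((k + 3)*(k + 8)*(3*k**2 + 25*k + 46)) after simplifying.
Gosper form: A/B · C(k+1)/C(k) with A=k + 1, B=k + 8, C=k**3 + 34*k**2/3 + 121*k/3 + 46.
Key eq: (k + 1)·f(k+1) = (k + 7)·f(k) + (k**3 + 34*k**2/3 + 121*k/3 + 46).
d = 6 from the (1,1,3) case.
Coefficient equations give f(k) = k*(k + 2)*(k + 3)*(k + 5)*(k**2 + 11*k + 34)/72.
Get s_k = R·t_k = k*(-k**2 - 11*k - 34)/(8*(k**3 + 11*k**2 + 34*k + 24)) with R(k) = B(k−1)f(k)/C(k) = k*(k + 2)*(k + 5)*(k + 7)*(k**2 + 11*k + 34)/(24*(3*k**2 + 25*k + 46)).
Check: Δs_k = 3*(-3*k**2 - 25*k - 46)/(k**6 + 25*k**5 + 247*k**4 + 1219*k**3 + 3112*k**2 + 3796*k + 1680). ✓

Yes. s_k = k*(-k**2 - 11*k - 34)/(8*(k**3 + 11*k**2 + 34*k + 24)).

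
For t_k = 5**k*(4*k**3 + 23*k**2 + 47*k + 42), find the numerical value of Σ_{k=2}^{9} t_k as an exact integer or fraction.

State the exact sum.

Σ = 12041015000

r(k) = 5*(4*k**3 + 35*k**2 + 105*k + 116)/(4*k**3 + 23*k**2 + 47*k + 42) after simplifying.
Gosper form: A/B · C(k+1)/C(k) with A=5, B=1, C=k**3 + 23*k**2/4 + 47*k/4 + 21/2.
Key eq: (5)·f(k+1) = (1)·f(k) + (k**3 + 23*k**2/4 + 47*k/4 + 21/2).
From deg A=0, deg B=0, deg C=3: d=3.
A polynomial solution: f(k) = (k**3 + 2*k**2 + 3*k + 3)/4.
So s_k = (B(k−1)f/C)·t_k = ((k**3 + 2*k**2 + 3*k + 3)/((k + 3)*(4*k**2 + 11*k + 14)))·t_k = 5**k*(k**3 + 2*k**2 + 3*k + 3).
Δs = 5**k*(4*k**3 + 23*k**2 + 47*k + 42), as required.
Telescoping: Σ = s_(10) − s_(2) = 12041015625 − (625) = 12041015000.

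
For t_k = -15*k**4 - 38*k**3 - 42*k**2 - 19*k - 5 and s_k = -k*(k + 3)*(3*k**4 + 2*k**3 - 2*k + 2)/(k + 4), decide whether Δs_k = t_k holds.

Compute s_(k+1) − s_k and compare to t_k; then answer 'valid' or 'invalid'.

Invalid: residual (12*k**5 + 96*k**4 + 194*k**3 + 189*k**2 + 79*k + 20)/(k**2 + 9*k + 20) ≠ 0.

s_(k+1) = -(k + 1)*(k + 4)*(-2*k + 3*(k + 1)**4 + 2*(k + 1)**3)/(k + 5)
s_(k+1) − s_k = (-15*k**6 - 161*k**5 - 588*k**4 - 963*k**3 - 827*k**2 - 346*k - 80)/(k**2 + 9*k + 20)
(s_(k+1) − s_k) − t_k = (12*k**5 + 96*k**4 + 194*k**3 + 189*k**2 + 79*k + 20)/(k**2 + 9*k + 20)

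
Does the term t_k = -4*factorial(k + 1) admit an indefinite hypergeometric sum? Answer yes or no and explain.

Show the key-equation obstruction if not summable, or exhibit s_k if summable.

r(k) = k + 2 after simplifying.
Factor: A=k + 2; B=1; C=1.
Key eq: (k + 2)·f(k+1) = (1)·f(k) + (1).
d = -1 from the (1,0,0) case.
Bound -1 < 0, so the key equation has no polynomial solution.

No — key equation has no polynomial f.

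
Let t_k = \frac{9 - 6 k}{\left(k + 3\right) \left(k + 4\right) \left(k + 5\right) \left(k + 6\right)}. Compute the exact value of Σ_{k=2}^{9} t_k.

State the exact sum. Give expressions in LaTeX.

Σ = -8/455

Ratio r(k) = (k + 3)*(2*k - 1)/((k + 7)*(2*k - 3)).
So A=k + 3 and B=k + 7, with C=k - 3/2.
f must satisfy (k + 3)·f(k+1) − (k + 6)·f(k) = k - 3/2.
deg f ≤ 3 (via 1,1,1).
A polynomial solution: f(k) = -k/2.
R(k) = B(k−1)·f(k)/C(k) = -k*(k + 6)/(2*k - 3); s_k = R·t_k = 3*k/((k + 3)*(k + 4)*(k + 5)).
Check: Δs_k = 3*(3 - 2*k)/(k**4 + 18*k**3 + 119*k**2 + 342*k + 360). ✓
Σ_(k=2)^(9) t_k = s_(10) − s_(2) = 1/91 − (1/35) = -8/455.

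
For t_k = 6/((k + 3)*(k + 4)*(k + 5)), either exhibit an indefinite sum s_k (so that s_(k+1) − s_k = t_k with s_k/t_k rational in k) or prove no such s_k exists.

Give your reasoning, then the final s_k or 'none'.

s_k = k*(k + 7)/(4*(k + 3)*(k + 4))

r(k) = (k + 3)/(k + 6) after simplifying.
A = k + 3, B = k + 6, C = 1.
Set up (k + 3)·f(k+1) − (k + 5)·f(k) − (1) = 0.
d = 2 from the (1,1,0) case.
Solving with deg f ≤ 2: f(k) = k*(k + 7)/24.
Then R = B(k−1)f/C = k*(k + 5)*(k + 7)/24, so s_k = R(k)·t_k = k*(k + 7)/(4*(k + 3)*(k + 4)).
Δs = 6/(k**3 + 12*k**2 + 47*k + 60), as required.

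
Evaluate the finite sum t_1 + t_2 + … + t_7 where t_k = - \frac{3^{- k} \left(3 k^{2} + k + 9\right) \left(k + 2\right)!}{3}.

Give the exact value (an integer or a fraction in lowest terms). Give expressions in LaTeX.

Step 1: r(k) = (k + 3)*(k + 3*(k + 1)**2 + 10)/(3*(3*k**2 + k + 9)).
Factor: A=k/3 + 1; B=1; C=k**2 + k/3 + 3.
Solve (k/3 + 1)·f(k+1) − (1)·f(k) = k**2 + k/3 + 3.
deg f ≤ 1 (via 1,0,2).
Coefficient equations give f(k) = 3*k - 2.
Certificate R = B(k−1)f/C = 3*(3*k - 2)/(3*k**2 + k + 9) gives s_k = -(3*k - 2)*factorial(k + 2)/3**k.
s_(k+1) − s_k = -(3*k**2 + k + 9)*factorial(k + 2)/(3*3**k) = t_k.
Sum = s_(8) − s_(1); s_(8) = -985600/81, s_(1) = -2 ⇒ -985438/81.

Σ = -985438/81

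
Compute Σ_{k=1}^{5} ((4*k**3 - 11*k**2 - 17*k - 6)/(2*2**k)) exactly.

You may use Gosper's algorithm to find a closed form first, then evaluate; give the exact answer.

t_(k+1)/t_k = (4*k**3 + k**2 - 27*k - 30)/(2*(4*k**3 - 11*k**2 - 17*k - 6)).
So A=1/2 and B=1, with C=k**3 - 11*k**2/4 - 17*k/4 - 3/2.
Set up (1/2)·f(k+1) − (1)·f(k) − (k**3 - 11*k**2/4 - 17*k/4 - 3/2) = 0.
From deg A=0, deg B=0, deg C=3: d=3.
A polynomial solution: f(k) = -(4*k**3 + k**2 - 3*k - 4)/2.
Certificate R = B(k−1)f/C = -2*(4*k**3 + k**2 - 3*k - 4)/(4*k**3 - 11*k**2 - 17*k - 6) gives s_k = (-4*k**3 - k**2 + 3*k + 4)/2**k.
Verify: (4*k**3 - 11*k**2 - 17*k - 6)/(2*2**k) matches t_k.
Evaluate s at k=6 and k=1: -439/32 and 1; difference -471/32.

Σ = -471/32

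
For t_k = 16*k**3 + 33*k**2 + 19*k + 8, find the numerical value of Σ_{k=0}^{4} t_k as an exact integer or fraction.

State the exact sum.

r(k) = (16*k**3 + 81*k**2 + 133*k + 76)/(16*k**3 + 33*k**2 + 19*k + 8) after simplifying.
Take A(k)=1, B(k)=1, C(k)=k**3 + 33*k**2/16 + 19*k/16 + 1/2.
Set up (1)·f(k+1) − (1)·f(k) − (k**3 + 33*k**2/16 + 19*k/16 + 1/2) = 0.
Degrees (0,0,3) ⇒ d ≤ 4.
Solve for f: f(k) = k*(4*k**3 + 3*k**2 - 3*k + 4)/16 (degree 4 ≤ 4).
R(k) = B(k−1)·f(k)/C(k) = k*(4*k**3 + 3*k**2 - 3*k + 4)/(16*k**3 + 33*k**2 + 19*k + 8); s_k = R·t_k = k*(4*k**3 + 3*k**2 - 3*k + 4).
Check: Δs_k = 16*k**3 + 33*k**2 + 19*k + 8. ✓
Σ_(k=0)^(4) t_k = s_(5) − s_(0) = 2820 − (0) = 2820.

Σ = 2820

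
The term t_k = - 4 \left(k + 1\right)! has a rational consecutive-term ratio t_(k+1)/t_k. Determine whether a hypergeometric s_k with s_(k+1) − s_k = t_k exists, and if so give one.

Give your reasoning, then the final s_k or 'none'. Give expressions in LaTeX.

The ratio is k + 2.
Take A(k)=k + 2, B(k)=1, C(k)=1.
Key eq: (k + 2)·f(k+1) = (1)·f(k) + (1).
From deg A=1, deg B=0, deg C=0: d=-1.
deg f ≤ -1 is impossible — no certificate.

not Gosper-summable; s_k does not exist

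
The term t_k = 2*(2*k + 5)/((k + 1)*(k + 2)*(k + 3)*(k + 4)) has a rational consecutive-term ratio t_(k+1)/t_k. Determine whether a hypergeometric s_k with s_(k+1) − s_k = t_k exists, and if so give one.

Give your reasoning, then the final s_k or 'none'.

s_k = 2*k*(k + 4)/(3*(k**2 + 4*k + 3))

t_(k+1)/t_k = (k + 1)*(2*k + 7)/((k + 5)*(2*k + 5)).
Factor: A=k + 1; B=k + 5; C=k + 5/2.
Key eq: (k + 1)·f(k+1) = (k + 4)·f(k) + (k + 5/2).
d = 3 from the (1,1,1) case.
Coefficient equations give f(k) = k*(k + 2)*(k + 4)/6.
So s_k = (B(k−1)f/C)·t_k = (k*(k + 2)*(k + 4)**2/(3*(2*k + 5)))·t_k = 2*k*(k + 4)/(3*(k**2 + 4*k + 3)).
Verify: 2*(2*k + 5)/(k**4 + 10*k**3 + 35*k**2 + 50*k + 24) matches t_k.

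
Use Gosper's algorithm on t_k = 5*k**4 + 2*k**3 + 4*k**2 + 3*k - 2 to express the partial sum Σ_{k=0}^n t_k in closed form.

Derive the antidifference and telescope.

S(n) = n**5 + 3*n**4 + 4*n**3 + 4*n**2 - 2

Step 1: r(k) = (5*k**4 + 22*k**3 + 40*k**2 + 37*k + 12)/(5*k**4 + 2*k**3 + 4*k**2 + 3*k - 2).
Normal form (A,B,C) = (1, 1, k**4 + 2*k**3/5 + 4*k**2/5 + 3*k/5 - 2/5).
Solve (1)·f(k+1) − (1)·f(k) = k**4 + 2*k**3/5 + 4*k**2/5 + 3*k/5 - 2/5.
Bound: deg f ≤ 5.
Match coefficients ⇒ f(k) = k*(k**4 - 2*k**3 + 2*k**2 - 3)/5.
Certificate R = B(k−1)f/C = k*(k**4 - 2*k**3 + 2*k**2 - 3)/(5*k**4 + 2*k**3 + 4*k**2 + 3*k - 2) gives s_k = k*(k**4 - 2*k**3 + 2*k**2 - 3).
Check: Δs_k = 5*k**4 + 2*k**3 + 4*k**2 + 3*k - 2. ✓
s_(n+1) = n**5 + 3*n**4 + 4*n**3 + 4*n**2 - 2 and s_(0) = 0, so S(n) = n**5 + 3*n**4 + 4*n**3 + 4*n**2 - 2.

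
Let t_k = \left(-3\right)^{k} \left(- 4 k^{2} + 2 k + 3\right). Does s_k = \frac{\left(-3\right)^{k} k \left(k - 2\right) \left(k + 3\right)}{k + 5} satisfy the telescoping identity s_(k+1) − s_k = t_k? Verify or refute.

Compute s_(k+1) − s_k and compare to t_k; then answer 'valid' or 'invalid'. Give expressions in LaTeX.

s_(k+1) = (-3)**(k + 1)*(k - 1)*(k + 1)*(k + 4)/(k + 6)
s_(k+1) − s_k = (-3)**k*(-4*k**4 - 34*k**3 - 57*k**2 + 63*k + 60)/(k**2 + 11*k + 30)
(s_(k+1) − s_k) − t_k = (-3)**k*(8*k**3 + 38*k**2 - 30*k - 30)/(k**2 + 11*k + 30)

Invalid: residual \frac{\left(-3\right)^{k} \left(8 k^{3} + 38 k^{2} - 30 k - 30\right)}{k^{2} + 11 k + 30} ≠ 0.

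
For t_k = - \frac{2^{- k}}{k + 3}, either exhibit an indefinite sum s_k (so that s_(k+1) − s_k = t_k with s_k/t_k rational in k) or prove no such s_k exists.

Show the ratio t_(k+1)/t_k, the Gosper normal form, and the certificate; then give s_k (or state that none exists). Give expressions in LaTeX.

none (Gosper's algorithm certifies no s_k)

t_(k+1)/t_k = (k + 3)/(2*(k + 4)).
So A=k/2 + 3/2 and B=k + 4, with C=1.
Key eq: (k/2 + 3/2)·f(k+1) = (k + 3)·f(k) + (1).
From deg A=1, deg B=1, deg C=0: d=-1.
d = -1 < 0 ⇒ no nonzero polynomial f; not summable.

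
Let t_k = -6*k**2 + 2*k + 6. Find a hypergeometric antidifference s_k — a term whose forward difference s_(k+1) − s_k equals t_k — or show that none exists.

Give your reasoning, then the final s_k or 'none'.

Ratio r(k) = (k - 3*(k + 1)**2 + 4)/(-3*k**2 + k + 3).
A = 1, B = 1, C = k**2 - k/3 - 1.
Key eq: (1)·f(k+1) = (1)·f(k) + (k**2 - k/3 - 1).
Degrees (0,0,2) ⇒ d ≤ 3.
Match coefficients ⇒ f(k) = k*(k**2 - 2*k - 2)/3.
Certificate R = B(k−1)f/C = k*(k**2 - 2*k - 2)/(3*k**2 - k - 3) gives s_k = 2*k*(-k**2 + 2*k + 2).
Check: Δs_k = -6*k**2 + 2*k + 6. ✓

s_k = 2*k*(-k**2 + 2*k + 2)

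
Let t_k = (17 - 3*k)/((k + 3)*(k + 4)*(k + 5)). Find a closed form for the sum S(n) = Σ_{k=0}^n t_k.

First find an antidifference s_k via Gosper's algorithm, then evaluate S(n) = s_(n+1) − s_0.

Compute t_(k+1)/t_k: get (k + 3)*(3*k - 14)/((k + 6)*(3*k - 17)).
Take A(k)=k + 3, B(k)=k + 6, C(k)=k - 17/3.
Key eq: (k + 3)·f(k+1) = (k + 5)·f(k) + (k - 17/3).
Degrees (1,1,1) ⇒ d ≤ 2.
Solving with deg f ≤ 2: f(k) = -k*(k + 16)/9.
R(k) = B(k−1)·f(k)/C(k) = -k*(k + 5)*(k + 16)/(3*(3*k - 17)); s_k = R·t_k = k*(k + 16)/(3*(k + 3)*(k + 4)).
Check: Δs_k = (17 - 3*k)/(k**3 + 12*k**2 + 47*k + 60). ✓
s_(n+1) = (n**2 + 18*n + 17)/(3*(n**2 + 9*n + 20)) and s_(0) = 0, so S(n) = (n**2 + 18*n + 17)/(3*(n**2 + 9*n + 20)).

S(n) = (n**2 + 18*n + 17)/(3*(n**2 + 9*n + 20))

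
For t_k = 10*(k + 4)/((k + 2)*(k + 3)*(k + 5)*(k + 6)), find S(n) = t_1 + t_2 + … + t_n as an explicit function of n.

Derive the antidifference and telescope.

S(n) = 5*n*(n + 9)/(18*(n**2 + 9*n + 18))

Ratio r(k) = (k + 2)*(k + 5)**2/((k + 4)**2*(k + 7)).
Normal form (A,B,C) = (k + 2, k + 7, k**2 + 8*k + 16).
Need (k + 2)·f(k+1) − (k + 6)·f(k) = k**2 + 8*k + 16.
Degrees (1,1,2) ⇒ d ≤ 4.
Solving with deg f ≤ 4: f(k) = k*(k + 3)*(k + 4)*(k + 7)/20.
Then R = B(k−1)f/C = k*(k + 3)*(k + 6)*(k + 7)/(20*(k + 4)), so s_k = R(k)·t_k = k*(k + 7)/(2*(k**2 + 7*k + 10)).
s_(k+1) − s_k = 10*(k + 4)/(k**4 + 16*k**3 + 91*k**2 + 216*k + 180) = t_k.
Telescope: S(n) = s_(n+1) − s_(1) = (n**2 + 9*n + 8)/(2*(n**2 + 9*n + 18)) − (2/9) = 5*n*(n + 9)/(18*(n**2 + 9*n + 18)).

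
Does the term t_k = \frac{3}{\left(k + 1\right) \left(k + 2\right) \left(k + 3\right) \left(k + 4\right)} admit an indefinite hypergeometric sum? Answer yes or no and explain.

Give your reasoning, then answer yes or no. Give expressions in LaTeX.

Yes. s_k = \frac{k \left(k^{2} + 6 k + 11\right)}{6 \left(k + 1\right) \left(k + 2\right) \left(k + 3\right)}.

Compute t_(k+1)/t_k: get (k + 1)/(k + 5).
Normal form (A,B,C) = (k + 1, k + 5, 1).
Key eq: (k + 1)·f(k+1) = (k + 4)·f(k) + (1).
deg f ≤ 3 (via 1,1,0).
Match coefficients ⇒ f(k) = k*(k**2 + 6*k + 11)/18.
R(k) = B(k−1)·f(k)/C(k) = k*(k + 4)*(k**2 + 6*k + 11)/18; s_k = R·t_k = k*(k**2 + 6*k + 11)/(6*(k + 1)*(k + 2)*(k + 3)).
Δs = 3/(k**4 + 10*k**3 + 35*k**2 + 50*k + 24), as required.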